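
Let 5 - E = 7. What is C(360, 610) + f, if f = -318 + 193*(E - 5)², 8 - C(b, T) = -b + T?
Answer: 8897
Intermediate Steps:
E = -2 (E = 5 - 1*7 = 5 - 7 = -2)
C(b, T) = 8 + b - T (C(b, T) = 8 - (-b + T) = 8 - (T - b) = 8 + (b - T) = 8 + b - T)
f = 9139 (f = -318 + 193*(-2 - 5)² = -318 + 193*(-7)² = -318 + 193*49 = -318 + 9457 = 9139)
C(360, 610) + f = (8 + 360 - 1*610) + 9139 = (8 + 360 - 610) + 9139 = -242 + 9139 = 8897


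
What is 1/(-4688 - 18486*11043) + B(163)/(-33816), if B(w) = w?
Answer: -6952240397/1442311476552 ≈ -0.0048202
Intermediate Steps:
1/(-4688 - 18486*11043) + B(163)/(-33816) = 1/(-4688 - 18486*11043) + 163/(-33816) = (1/11043)/(-23174) + 163*(-1/33816) = -1/23174*1/11043 - 163/33816 = -1/255910482 - 163/33816 = -6952240397/1442311476552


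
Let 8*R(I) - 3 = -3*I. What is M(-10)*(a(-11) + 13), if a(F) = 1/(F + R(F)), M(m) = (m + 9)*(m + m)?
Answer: 3340/13 ≈ 256.92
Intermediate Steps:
R(I) = 3/8 - 3*I/8 (R(I) = 3/8 + (-3*I)/8 = 3/8 - 3*I/8)
M(m) = 2*m*(9 + m) (M(m) = (9 + m)*(2*m) = 2*m*(9 + m))
a(F) = 1/(3/8 + 5*F/8) (a(F) = 1/(F + (3/8 - 3*F/8)) = 1/(3/8 + 5*F/8))
M(-10)*(a(-11) + 13) = (2*(-10)*(9 - 10))*(8/(3 + 5*(-11)) + 13) = (2*(-10)*(-1))*(8/(3 - 55) + 13) = 20*(8/(-52) + 13) = 20*(8*(-1/52) + 13) = 20*(-2/13 + 13) = 20*(167/13) = 3340/13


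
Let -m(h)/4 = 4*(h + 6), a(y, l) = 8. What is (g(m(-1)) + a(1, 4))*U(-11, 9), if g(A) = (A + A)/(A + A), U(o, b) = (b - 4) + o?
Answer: -54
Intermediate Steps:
U(o, b) = -4 + b + o (U(o, b) = (-4 + b) + o = -4 + b + o)
m(h) = -96 - 16*h (m(h) = -16*(h + 6) = -16*(6 + h) = -4*(24 + 4*h) = -96 - 16*h)
g(A) = 1 (g(A) = (2*A)/((2*A)) = (2*A)*(1/(2*A)) = 1)
(g(m(-1)) + a(1, 4))*U(-11, 9) = (1 + 8)*(-4 + 9 - 11) = 9*(-6) = -54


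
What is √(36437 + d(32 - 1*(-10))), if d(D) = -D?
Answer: √36395 ≈ 190.77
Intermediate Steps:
√(36437 + d(32 - 1*(-10))) = √(36437 - (32 - 1*(-10))) = √(36437 - (32 + 10)) = √(36437 - 1*42) = √(36437 - 42) = √36395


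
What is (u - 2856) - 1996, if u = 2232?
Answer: -2620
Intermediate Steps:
(u - 2856) - 1996 = (2232 - 2856) - 1996 = -624 - 1996 = -2620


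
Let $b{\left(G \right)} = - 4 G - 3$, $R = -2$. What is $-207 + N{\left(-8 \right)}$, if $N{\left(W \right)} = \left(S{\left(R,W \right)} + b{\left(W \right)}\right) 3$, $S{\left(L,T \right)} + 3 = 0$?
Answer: $-129$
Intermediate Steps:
$b{\left(G \right)} = -3 - 4 G$
$S{\left(L,T \right)} = -3$ ($S{\left(L,T \right)} = -3 + 0 = -3$)
$N{\left(W \right)} = -18 - 12 W$ ($N{\left(W \right)} = \left(-3 - \left(3 + 4 W\right)\right) 3 = \left(-6 - 4 W\right) 3 = -18 - 12 W$)
$-207 + N{\left(-8 \right)} = -207 - -78 = -207 + \left(-18 + 96\right) = -207 + 78 = -129$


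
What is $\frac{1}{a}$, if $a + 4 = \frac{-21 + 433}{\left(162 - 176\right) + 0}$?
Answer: $- \frac{7}{234} \approx -0.029915$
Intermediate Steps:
$a = - \frac{234}{7}$ ($a = -4 + \frac{-21 + 433}{\left(162 - 176\right) + 0} = -4 + \frac{412}{-14 + 0} = -4 + \frac{412}{-14} = -4 + 412 \left(- \frac{1}{14}\right) = -4 - \frac{206}{7} = - \frac{234}{7} \approx -33.429$)
$\frac{1}{a} = \frac{1}{- \frac{234}{7}} = - \frac{7}{234}$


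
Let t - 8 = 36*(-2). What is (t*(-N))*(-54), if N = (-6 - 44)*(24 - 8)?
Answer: 2764800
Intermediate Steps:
N = -800 (N = -50*16 = -800)
t = -64 (t = 8 + 36*(-2) = 8 - 72 = -64)
(t*(-N))*(-54) = -(-64)*(-800)*(-54) = -64*800*(-54) = -51200*(-54) = 2764800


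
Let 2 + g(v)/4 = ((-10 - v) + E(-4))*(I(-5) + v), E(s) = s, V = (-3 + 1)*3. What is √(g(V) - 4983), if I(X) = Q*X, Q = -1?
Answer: 3*I*√551 ≈ 70.42*I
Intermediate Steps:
I(X) = -X
V = -6 (V = -2*3 = -6)
g(v) = -8 + 4*(-14 - v)*(5 + v) (g(v) = -8 + 4*(((-10 - v) - 4)*(-1*(-5) + v)) = -8 + 4*((-14 - v)*(5 + v)) = -8 + 4*(-14 - v)*(5 + v))
√(g(V) - 4983) = √((-288 - 76*(-6) - 4*(-6)²) - 4983) = √((-288 + 456 - 4*36) - 4983) = √((-288 + 456 - 144) - 4983) = √(24 - 4983) = √(-4959) = 3*I*√551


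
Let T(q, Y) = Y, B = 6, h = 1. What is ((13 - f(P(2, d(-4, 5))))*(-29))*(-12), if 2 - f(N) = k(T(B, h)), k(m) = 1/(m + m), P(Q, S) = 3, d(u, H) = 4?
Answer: 4002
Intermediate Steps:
k(m) = 1/(2*m)
f(N) = 3/2 (f(N) = 2 - 1/(2*1) = 2 - 1/2 = 3/2)
((13 - f(P(2, d(-4, 5))))*(-29))*(-12) = ((13 - 1*3/2)*(-29))*(-12) = ((13 - 3/2)*(-29))*(-12) = ((23/2)*(-29))*(-12) = -667/2*(-12) = 4002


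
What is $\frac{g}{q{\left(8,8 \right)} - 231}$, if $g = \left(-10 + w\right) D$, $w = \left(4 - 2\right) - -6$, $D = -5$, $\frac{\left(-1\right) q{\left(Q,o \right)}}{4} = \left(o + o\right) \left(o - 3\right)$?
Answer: $- \frac{10}{551} \approx -0.018149$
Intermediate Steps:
$q{\left(Q,o \right)} = - 8 o \left(-3 + o\right)$ ($q{\left(Q,o \right)} = - 4 \left(o + o\right) \left(o - 3\right) = - 4 \cdot 2 o \left(-3 + o\right) = - 8 o \left(-3 + o\right)$)
$w = 8$ ($w = \left(4 - 2\right) + 6 = 2 + 6 = 8$)
$g = 10$ ($g = \left(-10 + 8\right) \left(-5\right) = \left(-2\right) \left(-5\right) = 10$)
$\frac{g}{q{\left(8,8 \right)} - 231} = \frac{10}{8 \cdot 8 \left(3 - 8\right) - 231} = \frac{10}{8 \cdot 8 \left(-5\right) - 231} = \frac{10}{-320 - 231} = \frac{10}{-551} = 10 \left(- \frac{1}{551}\right) = - \frac{10}{551}$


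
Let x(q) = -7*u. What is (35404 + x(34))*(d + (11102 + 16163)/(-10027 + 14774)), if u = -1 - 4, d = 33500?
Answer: 5636635499835/4747 ≈ 1.1874e+9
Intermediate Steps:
u = -5
x(q) = 35 (x(q) = -7*(-5) = 35)
(35404 + x(34))*(d + (11102 + 16163)/(-10027 + 14774)) = (35404 + 35)*(33500 + (11102 + 16163)/(-10027 + 14774)) = 35439*(33500 + 27265/4747) = 35439*(159051765/4747) = 5636635499835/4747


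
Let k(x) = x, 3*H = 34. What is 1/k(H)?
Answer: 3/34 ≈ 0.088235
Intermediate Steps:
H = 34/3 (H = (1/3)*34 = 34/3 ≈ 11.333)
1/k(H) = 1/(34/3) = 3/34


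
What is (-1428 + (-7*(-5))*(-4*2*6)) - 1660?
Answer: -4768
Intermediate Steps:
(-1428 + (-7*(-5))*(-4*2*6)) - 1660 = (-1428 + 35*(-8*6)) - 1660 = (-1428 + 35*(-48)) - 1660 = (-1428 - 1680) - 1660 = -3108 - 1660 = -4768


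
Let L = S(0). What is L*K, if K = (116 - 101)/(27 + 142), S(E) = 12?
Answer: 180/169 ≈ 1.0651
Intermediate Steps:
K = 15/169 ≈ 0.088757
L = 12
L*K = 12*(15/169) = 180/169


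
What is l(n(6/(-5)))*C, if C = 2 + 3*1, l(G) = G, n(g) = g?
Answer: -6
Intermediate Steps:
C = 5 (C = 2 + 3 = 5)
l(n(6/(-5)))*C = (6/(-5))*5 = (6*(-⅕))*5 = -6/5*5 = -6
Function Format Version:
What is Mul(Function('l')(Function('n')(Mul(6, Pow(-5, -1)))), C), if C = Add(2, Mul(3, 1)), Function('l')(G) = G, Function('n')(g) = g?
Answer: -6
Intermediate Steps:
C = 5 (C = Add(2, 3) = 5)
Mul(Function('l')(Function('n')(Mul(6, Pow(-5, -1)))), C) = Mul(Mul(6, Pow(-5, -1)), 5) = Mul(Mul(6, Rational(-1, 5)), 5) = Mul(Rational(-6, 5), 5) = -6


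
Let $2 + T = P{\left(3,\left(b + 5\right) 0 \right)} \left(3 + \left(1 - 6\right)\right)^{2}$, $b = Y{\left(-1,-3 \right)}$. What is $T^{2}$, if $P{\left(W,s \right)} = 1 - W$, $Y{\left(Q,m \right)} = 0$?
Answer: $100$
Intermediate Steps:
$b = 0$
$T = -10$ ($T = -2 + \left(1 - 3\right) \left(3 + \left(1 - 6\right)\right)^{2} = -2 - 2 \left(3 - 5\right)^{2} = -2 - 2 \left(-2\right)^{2} = -2 - 8 = -10$)
$T^{2} = \left(-10\right)^{2} = 100$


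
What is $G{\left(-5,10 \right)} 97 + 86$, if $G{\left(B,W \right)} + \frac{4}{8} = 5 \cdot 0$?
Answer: $\frac{75}{2} \approx 37.5$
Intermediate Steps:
$G{\left(B,W \right)} = - \frac{1}{2}$ ($G{\left(B,W \right)} = - \frac{1}{2} + 5 \cdot 0 = - \frac{1}{2} + 0 = - \frac{1}{2}$)
$G{\left(-5,10 \right)} 97 + 86 = \left(- \frac{1}{2}\right) 97 + 86 = - \frac{97}{2} + 86 = \frac{75}{2}$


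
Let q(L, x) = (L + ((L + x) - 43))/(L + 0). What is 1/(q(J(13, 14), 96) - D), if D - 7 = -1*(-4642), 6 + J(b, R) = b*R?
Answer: -176/817819 ≈ -0.00021521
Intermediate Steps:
J(b, R) = -6 + R*b (J(b, R) = -6 + b*R = -6 + R*b)
q(L, x) = (-43 + x + 2*L)/L (q(L, x) = (L + (-43 + L + x))/L = (-43 + x + 2*L)/L)
D = 4649 (D = 7 - 1*(-4642) = 7 + 4642 = 4649)
1/(q(J(13, 14), 96) - D) = 1/((-43 + 96 + 2*(-6 + 14*13))/(-6 + 14*13) - 1*4649) = 1/((-43 + 96 + 2*(-6 + 182))/(-6 + 182) - 4649) = 1/((-43 + 96 + 2*176)/176 - 4649) = 1/((-43 + 96 + 352)/176 - 4649) = 1/((1/176)*405 - 4649) = 1/(405/176 - 4649) = 1/(-817819/176) = -176/817819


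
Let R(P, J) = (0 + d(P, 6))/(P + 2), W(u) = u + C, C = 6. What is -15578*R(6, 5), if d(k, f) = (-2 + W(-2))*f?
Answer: -23367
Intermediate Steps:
W(u) = 6 + u (W(u) = u + 6 = 6 + u)
d(k, f) = 2*f (d(k, f) = (-2 + (6 - 2))*f = (-2 + 4)*f = 2*f)
R(P, J) = 12/(2 + P) (R(P, J) = (0 + 2*6)/(P + 2) = (0 + 12)/(2 + P) = 12/(2 + P))
-15578*R(6, 5) = -186936/(2 + 6) = -186936/8 = -15578*3/2 = -23367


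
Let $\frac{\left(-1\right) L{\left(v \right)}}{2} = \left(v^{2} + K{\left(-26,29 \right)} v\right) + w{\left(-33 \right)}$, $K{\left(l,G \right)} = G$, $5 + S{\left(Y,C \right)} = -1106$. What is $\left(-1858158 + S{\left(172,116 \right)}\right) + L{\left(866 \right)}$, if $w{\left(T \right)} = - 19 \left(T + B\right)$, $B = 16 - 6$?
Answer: $-3410283$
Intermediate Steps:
$S{\left(Y,C \right)} = -1111$ ($S{\left(Y,C \right)} = -5 - 1106 = -1111$)
$B = 10$ ($B = 16 - 6 = 10$)
$w{\left(T \right)} = -190 - 19 T$ ($w{\left(T \right)} = - 19 \left(T + 10\right) = - 19 \left(10 + T\right) = -190 - 19 T$)
$L{\left(v \right)} = -874 - 58 v - 2 v^{2}$ ($L{\left(v \right)} = - 2 \left(\left(v^{2} + 29 v\right) - -437\right) = - 2 \left(\left(v^{2} + 29 v\right) + \left(-190 + 627\right)\right) = - 2 \left(\left(v^{2} + 29 v\right) + 437\right) = - 2 \left(437 + v^{2} + 29 v\right) = -874 - 58 v - 2 v^{2}$)
$\left(-1858158 + S{\left(172,116 \right)}\right) + L{\left(866 \right)} = \left(-1858158 - 1111\right) - \left(51102 + 1499912\right) = -1859269 - 1551014 = -3410283$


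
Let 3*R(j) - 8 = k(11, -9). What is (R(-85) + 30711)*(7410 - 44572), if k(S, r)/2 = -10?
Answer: -1141133534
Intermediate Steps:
k(S, r) = -20 (k(S, r) = 2*(-10) = -20)
R(j) = -4 (R(j) = 8/3 + (1/3)*(-20) = 8/3 - 20/3 = -4)
(R(-85) + 30711)*(7410 - 44572) = (-4 + 30711)*(7410 - 44572) = 30707*(-37162) = -1141133534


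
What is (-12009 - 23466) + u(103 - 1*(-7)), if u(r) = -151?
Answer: -35626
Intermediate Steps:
(-12009 - 23466) + u(103 - 1*(-7)) = (-12009 - 23466) - 151 = -35475 - 151 = -35626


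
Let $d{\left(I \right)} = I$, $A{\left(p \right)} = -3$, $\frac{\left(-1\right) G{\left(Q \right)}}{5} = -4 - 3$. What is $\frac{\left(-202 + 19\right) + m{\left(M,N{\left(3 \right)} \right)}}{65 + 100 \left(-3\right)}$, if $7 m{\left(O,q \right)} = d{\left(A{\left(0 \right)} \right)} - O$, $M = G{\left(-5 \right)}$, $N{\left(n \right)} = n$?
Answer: $\frac{1319}{1645} \approx 0.80182$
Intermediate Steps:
$G{\left(Q \right)} = 35$ ($G{\left(Q \right)} = - 5 \left(-4 - 3\right) = \left(-5\right) \left(-7\right) = 35$)
$M = 35$
$m{\left(O,q \right)} = - \frac{3}{7} - \frac{O}{7}$ ($m{\left(O,q \right)} = \frac{-3 - O}{7} = - \frac{3}{7} - \frac{O}{7}$)
$\frac{\left(-202 + 19\right) + m{\left(M,N{\left(3 \right)} \right)}}{65 + 100 \left(-3\right)} = \frac{\left(-202 + 19\right) - \frac{38}{7}}{65 + 100 \left(-3\right)} = \frac{-183 - \frac{38}{7}}{65 - 300} = \frac{-183 - \frac{38}{7}}{-235} = \left(- \frac{1319}{7}\right) \left(- \frac{1}{235}\right) = \frac{1319}{1645}$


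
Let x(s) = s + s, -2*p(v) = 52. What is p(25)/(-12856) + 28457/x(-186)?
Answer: -22864595/298902 ≈ -76.495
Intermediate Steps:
p(v) = -26 (p(v) = -½*52 = -26)
x(s) = 2*s
p(25)/(-12856) + 28457/x(-186) = -26/(-12856) + 28457/((2*(-186))) = -26*(-1/12856) + 28457/(-372) = 13/6428 + 28457*(-1/372) = 13/6428 - 28457/372 = -22864595/298902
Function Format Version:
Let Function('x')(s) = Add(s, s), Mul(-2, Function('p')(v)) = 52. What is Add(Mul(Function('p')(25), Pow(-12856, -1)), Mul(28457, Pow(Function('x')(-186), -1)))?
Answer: Rational(-22864595, 298902) ≈ -76.495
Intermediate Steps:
Function('p')(v) = -26 (Function('p')(v) = Mul(Rational(-1, 2), 52) = -26)
Function('x')(s) = Mul(2, s)
Add(Mul(Function('p')(25), Pow(-12856, -1)), Mul(28457, Pow(Function('x')(-186), -1))) = Add(Mul(-26, Pow(-12856, -1)), Mul(28457, Pow(Mul(2, -186), -1))) = Add(Mul(-26, Rational(-1, 12856)), Mul(28457, Pow(-372, -1))) = Add(Rational(13, 6428), Mul(28457, Rational(-1, 372))) = Add(Rational(13, 6428), Rational(-28457, 372)) = Rational(-22864595, 298902)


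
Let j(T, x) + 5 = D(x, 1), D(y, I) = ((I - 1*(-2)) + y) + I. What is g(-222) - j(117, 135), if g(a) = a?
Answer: -356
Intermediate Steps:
D(y, I) = 2 + y + 2*I (D(y, I) = ((I + 2) + y) + I = ((2 + I) + y) + I = (2 + I + y) + I = 2 + y + 2*I)
j(T, x) = -1 + x (j(T, x) = -5 + (2 + x + 2*1) = -5 + (2 + x + 2) = -5 + (4 + x) = -1 + x)
g(-222) - j(117, 135) = -222 - (-1 + 135) = -222 - 1*134 = -222 - 134 = -356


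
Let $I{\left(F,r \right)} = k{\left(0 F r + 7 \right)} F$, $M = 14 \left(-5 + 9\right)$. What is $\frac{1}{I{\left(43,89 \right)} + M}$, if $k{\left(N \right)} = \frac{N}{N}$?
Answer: $\frac{1}{99} \approx 0.010101$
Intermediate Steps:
$M = 56$ ($M = 14 \cdot 4 = 56$)
$k{\left(N \right)} = 1$
$I{\left(F,r \right)} = F$ ($I{\left(F,r \right)} = 1 F = F$)
$\frac{1}{I{\left(43,89 \right)} + M} = \frac{1}{43 + 56} = \frac{1}{99}$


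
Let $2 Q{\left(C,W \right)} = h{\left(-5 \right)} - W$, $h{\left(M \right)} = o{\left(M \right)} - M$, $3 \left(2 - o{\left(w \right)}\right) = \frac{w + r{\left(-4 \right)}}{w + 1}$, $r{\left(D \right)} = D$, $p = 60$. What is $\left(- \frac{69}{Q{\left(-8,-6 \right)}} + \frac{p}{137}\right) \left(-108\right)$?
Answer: $\frac{7849872}{6713} \approx 1169.4$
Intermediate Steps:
$o{\left(w \right)} = 2 - \frac{-4 + w}{3 \left(1 + w\right)}$ ($o{\left(w \right)} = 2 - \frac{\left(w - 4\right) \frac{1}{w + 1}}{3} = 2 - \frac{\left(-4 + w\right) \frac{1}{1 + w}}{3} = 2 - \frac{\frac{1}{1 + w} \left(-4 + w\right)}{3} = 2 - \frac{-4 + w}{3 \left(1 + w\right)}$)
$h{\left(M \right)} = - M + \frac{5 \left(2 + M\right)}{3 \left(1 + M\right)}$ ($h{\left(M \right)} = \frac{5 \left(2 + M\right)}{3 \left(1 + M\right)} - M = - M + \frac{5 \left(2 + M\right)}{3 \left(1 + M\right)}$)
$Q{\left(C,W \right)} = \frac{25}{8} - \frac{W}{2}$ ($Q{\left(C,W \right)} = \frac{\frac{10 - 3 \left(-5\right)^{2} + 2 \left(-5\right)}{3 \left(1 - 5\right)} - W}{2} = \frac{\frac{10 - 75 - 10}{3 \left(-4\right)} - W}{2} = \frac{\frac{1}{3} \left(- \frac{1}{4}\right) \left(10 - 75 - 10\right) - W}{2} = \frac{\frac{1}{3} \left(- \frac{1}{4}\right) \left(-75\right) - W}{2} = \frac{\frac{25}{4} - W}{2} = \frac{25}{8} - \frac{W}{2}$)
$\left(- \frac{69}{Q{\left(-8,-6 \right)}} + \frac{p}{137}\right) \left(-108\right) = \left(- \frac{69}{\frac{25}{8} - -3} + \frac{60}{137}\right) \left(-108\right) = \left(- \frac{69}{\frac{25}{8} + 3} + 60 \cdot \frac{1}{137}\right) \left(-108\right) = \left(- \frac{69}{\frac{49}{8}} + \frac{60}{137}\right) \left(-108\right) = \left(\left(-69\right) \frac{8}{49} + \frac{60}{137}\right) \left(-108\right) = \left(- \frac{552}{49} + \frac{60}{137}\right) \left(-108\right) = \left(- \frac{72684}{6713}\right) \left(-108\right) = \frac{7849872}{6713}$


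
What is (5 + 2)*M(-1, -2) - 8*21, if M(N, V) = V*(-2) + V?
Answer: -154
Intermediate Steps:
M(N, V) = -V (M(N, V) = -2*V + V = -V)
(5 + 2)*M(-1, -2) - 8*21 = (5 + 2)*(-1*(-2)) - 8*21 = 7*2 - 168 = 14 - 168 = -154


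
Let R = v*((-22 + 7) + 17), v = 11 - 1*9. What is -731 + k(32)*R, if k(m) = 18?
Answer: -659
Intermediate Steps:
v = 2 (v = 11 - 9 = 2)
R = 4 (R = 2*((-22 + 7) + 17) = 2*(-15 + 17) = 2*2 = 4)
-731 + k(32)*R = -731 + 18*4 = -731 + 72 = -659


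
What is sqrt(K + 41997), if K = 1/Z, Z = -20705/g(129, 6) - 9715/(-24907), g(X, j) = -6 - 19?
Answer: sqrt(447178134251373986838)/103188462 ≈ 204.93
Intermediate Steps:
g(X, j) = -25
Z = 103188462/124535 (Z = -20705/(-25) - 9715/(-24907) = -20705*(-1/25) - 9715*(-1/24907) = 4141/5 + 9715/24907 = 103188462/124535 ≈ 828.59)
K = 124535/103188462 (K = 1/(103188462/124535) = 124535/103188462 ≈ 0.0012069)
sqrt(K + 41997) = sqrt(124535/103188462 + 41997) = sqrt(4333605963149/103188462) = sqrt(447178134251373986838)/103188462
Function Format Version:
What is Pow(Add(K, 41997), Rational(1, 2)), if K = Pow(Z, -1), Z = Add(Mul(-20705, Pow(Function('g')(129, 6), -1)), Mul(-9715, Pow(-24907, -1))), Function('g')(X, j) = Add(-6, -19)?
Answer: Mul(Rational(1, 103188462), Pow(447178134251373986838, Rational(1, 2))) ≈ 204.93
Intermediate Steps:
Function('g')(X, j) = -25
Z = Rational(103188462, 124535) (Z = Add(Mul(-20705, Pow(-25, -1)), Mul(-9715, Pow(-24907, -1))) = Add(Mul(-20705, Rational(-1, 25)), Mul(-9715, Rational(-1, 24907))) = Add(Rational(4141, 5), Rational(9715, 24907)) = Rational(103188462, 124535) ≈ 828.59)
K = Rational(124535, 103188462) (K = Pow(Rational(103188462, 124535), -1) = Rational(124535, 103188462) ≈ 0.0012069)
Pow(Add(K, 41997), Rational(1, 2)) = Pow(Add(Rational(124535, 103188462), 41997), Rational(1, 2)) = Pow(Rational(4333605963149, 103188462), Rational(1, 2)) = Mul(Rational(1, 103188462), Pow(447178134251373986838, Rational(1, 2)))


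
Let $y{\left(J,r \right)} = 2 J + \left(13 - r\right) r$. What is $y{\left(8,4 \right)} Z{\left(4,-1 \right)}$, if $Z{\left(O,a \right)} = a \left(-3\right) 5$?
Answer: $780$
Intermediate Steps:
$y{\left(J,r \right)} = 2 J + r \left(13 - r\right)$
$Z{\left(O,a \right)} = - 15 a$ ($Z{\left(O,a \right)} = - 3 a 5 = - 15 a$)
$y{\left(8,4 \right)} Z{\left(4,-1 \right)} = \left(- 4^{2} + 2 \cdot 8 + 13 \cdot 4\right) \left(\left(-15\right) \left(-1\right)\right) = \left(\left(-1\right) 16 + 16 + 52\right) 15 = \left(-16 + 16 + 52\right) 15 = 52 \cdot 15 = 780$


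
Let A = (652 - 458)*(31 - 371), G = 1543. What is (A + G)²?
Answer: 4149549889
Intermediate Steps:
A = -65960 (A = 194*(-340) = -65960)
(A + G)² = (-65960 + 1543)² = (-64417)² = 4149549889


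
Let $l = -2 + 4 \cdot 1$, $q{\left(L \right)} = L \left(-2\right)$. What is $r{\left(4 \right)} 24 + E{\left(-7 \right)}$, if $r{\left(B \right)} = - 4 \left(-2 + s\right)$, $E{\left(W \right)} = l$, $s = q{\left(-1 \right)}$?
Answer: $2$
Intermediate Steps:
$q{\left(L \right)} = - 2 L$
$s = 2$ ($s = \left(-2\right) \left(-1\right) = 2$)
$l = 2$ ($l = -2 + 4 = 2$)
$E{\left(W \right)} = 2$
$r{\left(B \right)} = 0$ ($r{\left(B \right)} = - 4 \left(-2 + 2\right) = \left(-4\right) 0 = 0$)
$r{\left(4 \right)} 24 + E{\left(-7 \right)} = 0 \cdot 24 + 2 = 0 + 2 = 2$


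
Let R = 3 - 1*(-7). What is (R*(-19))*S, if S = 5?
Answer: -950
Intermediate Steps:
R = 10 (R = 3 + 7 = 10)
(R*(-19))*S = (10*(-19))*5 = -190*5 = -950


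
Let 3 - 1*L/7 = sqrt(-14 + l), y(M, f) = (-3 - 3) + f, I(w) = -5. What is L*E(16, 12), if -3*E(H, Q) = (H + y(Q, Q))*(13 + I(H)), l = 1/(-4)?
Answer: -1232 + 616*I*sqrt(57)/3 ≈ -1232.0 + 1550.2*I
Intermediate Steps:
l = -1/4 (l = 1*(-1/4) = -1/4 ≈ -0.25000)
y(M, f) = -6 + f
E(H, Q) = 16 - 8*H/3 - 8*Q/3 (E(H, Q) = -(H + (-6 + Q))*(13 - 5)/3 = -(-6 + H + Q)*8/3 = -(-48 + 8*H + 8*Q)/3 = 16 - 8*H/3 - 8*Q/3)
L = 21 - 7*I*sqrt(57)/2 (L = 21 - 7*sqrt(-14 - 1/4) = 21 - 7*I*sqrt(57)/2 ≈ 21.0 - 26.424*I)
L*E(16, 12) = (21 - 7*I*sqrt(57)/2)*(16 - 8/3*16 - 8/3*12) = (21 - 7*I*sqrt(57)/2)*(16 - 128/3 - 32) = (21 - 7*I*sqrt(57)/2)*(-176/3) = -1232 + 616*I*sqrt(57)/3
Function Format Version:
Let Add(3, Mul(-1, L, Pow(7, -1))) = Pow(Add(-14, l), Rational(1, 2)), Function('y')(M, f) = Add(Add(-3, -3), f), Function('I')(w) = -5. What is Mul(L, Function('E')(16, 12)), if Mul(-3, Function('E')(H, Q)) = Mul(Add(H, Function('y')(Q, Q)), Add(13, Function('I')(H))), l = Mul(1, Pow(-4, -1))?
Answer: Add(-1232, Mul(Rational(616, 3), I, Pow(57, Rational(1, 2)))) ≈ Add(-1232.0, Mul(1550.2, I))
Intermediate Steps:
l = Rational(-1, 4) (l = Mul(1, Rational(-1, 4)) = Rational(-1, 4) ≈ -0.25000)
Function('y')(M, f) = Add(-6, f)
Function('E')(H, Q) = Add(16, Mul(Rational(-8, 3), H), Mul(Rational(-8, 3), Q)) (Function('E')(H, Q) = Mul(Rational(-1, 3), Mul(Add(H, Add(-6, Q)), Add(13, -5))) = Mul(Rational(-1, 3), Mul(Add(-6, H, Q), 8)) = Mul(Rational(-1, 3), Add(-48, Mul(8, H), Mul(8, Q))) = Add(16, Mul(Rational(-8, 3), H), Mul(Rational(-8, 3), Q)))
L = Add(21, Mul(Rational(-7, 2), I, Pow(57, Rational(1, 2)))) (L = Add(21, Mul(-7, Pow(Add(-14, Rational(-1, 4)), Rational(1, 2)))) = Add(21, Mul(-7, Pow(Rational(-57, 4), Rational(1, 2)))) = Add(21, Mul(-7, Mul(Rational(1, 2), I, Pow(57, Rational(1, 2))))) = Add(21, Mul(Rational(-7, 2), I, Pow(57, Rational(1, 2)))) ≈ Add(21.000, Mul(-26.424, I)))
Mul(L, Function('E')(16, 12)) = Mul(Add(21, Mul(Rational(-7, 2), I, Pow(57, Rational(1, 2)))), Add(16, Mul(Rational(-8, 3), 16), Mul(Rational(-8, 3), 12))) = Mul(Add(21, Mul(Rational(-7, 2), I, Pow(57, Rational(1, 2)))), Add(16, Rational(-128, 3), -32)) = Mul(Add(21, Mul(Rational(-7, 2), I, Pow(57, Rational(1, 2)))), Rational(-176, 3)) = Add(-1232, Mul(Rational(616, 3), I, Pow(57, Rational(1, 2))))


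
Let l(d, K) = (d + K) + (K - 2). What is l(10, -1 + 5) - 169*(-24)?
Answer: 4072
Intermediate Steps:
l(d, K) = -2 + d + 2*K (l(d, K) = (K + d) + (-2 + K) = -2 + d + 2*K)
l(10, -1 + 5) - 169*(-24) = (-2 + 10 + 2*(-1 + 5)) - 169*(-24) = (-2 + 10 + 2*4) + 4056 = (-2 + 10 + 8) + 4056 = 16 + 4056 = 4072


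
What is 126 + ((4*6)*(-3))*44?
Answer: -3042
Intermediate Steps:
126 + ((4*6)*(-3))*44 = 126 + (24*(-3))*44 = 126 - 72*44 = 126 - 3168 = -3042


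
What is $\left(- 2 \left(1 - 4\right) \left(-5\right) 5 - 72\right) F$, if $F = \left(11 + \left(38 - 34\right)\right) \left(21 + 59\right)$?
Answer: $-266400$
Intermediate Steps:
$F = 1200$ ($F = \left(11 + \left(38 - 34\right)\right) 80 = \left(11 + 4\right) 80 = 15 \cdot 80 = 1200$)
$\left(- 2 \left(1 - 4\right) \left(-5\right) 5 - 72\right) F = \left(- 2 \left(1 - 4\right) \left(-5\right) 5 - 72\right) 1200 = \left(\left(-2\right) \left(-3\right) \left(-5\right) 5 - 72\right) 1200 = \left(6 \left(-5\right) 5 - 72\right) 1200 = \left(\left(-30\right) 5 - 72\right) 1200 = \left(-150 - 72\right) 1200 = \left(-222\right) 1200 = -266400$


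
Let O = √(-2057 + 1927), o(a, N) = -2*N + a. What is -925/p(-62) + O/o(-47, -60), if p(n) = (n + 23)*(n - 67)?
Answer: -925/5031 + I*√130/73 ≈ -0.18386 + 0.15619*I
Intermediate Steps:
o(a, N) = a - 2*N
O = I*√130 (O = √(-130) = I*√130 ≈ 11.402*I)
p(n) = (-67 + n)*(23 + n) (p(n) = (23 + n)*(-67 + n) = (-67 + n)*(23 + n))
-925/p(-62) + O/o(-47, -60) = -925/(-1541 + (-62)² - 44*(-62)) + (I*√130)/(-47 - 2*(-60)) = -925/(-1541 + 3844 + 2728) + (I*√130)/(-47 + 120) = -925/5031 + (I*√130)/73 = -925*1/5031 + (I*√130)*(1/73) = -925/5031 + I*√130/73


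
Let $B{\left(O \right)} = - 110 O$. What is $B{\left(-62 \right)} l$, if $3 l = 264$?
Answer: $600160$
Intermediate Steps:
$l = 88$ ($l = \frac{1}{3} \cdot 264 = 88$)
$B{\left(-62 \right)} l = \left(-110\right) \left(-62\right) 88 = 6820 \cdot 88 = 600160$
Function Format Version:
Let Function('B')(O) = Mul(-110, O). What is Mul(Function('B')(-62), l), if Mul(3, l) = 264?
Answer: 600160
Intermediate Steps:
l = 88 (l = Mul(Rational(1, 3), 264) = 88)
Mul(Function('B')(-62), l) = Mul(Mul(-110, -62), 88) = Mul(6820, 88) = 600160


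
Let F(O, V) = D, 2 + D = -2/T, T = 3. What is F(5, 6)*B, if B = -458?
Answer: 3664/3 ≈ 1221.3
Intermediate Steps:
D = -8/3 (D = -2 - 2/3 = -2 - 2*⅓ = -2 - ⅔ = -8/3 ≈ -2.6667)
F(O, V) = -8/3
F(5, 6)*B = -8/3*(-458) = 3664/3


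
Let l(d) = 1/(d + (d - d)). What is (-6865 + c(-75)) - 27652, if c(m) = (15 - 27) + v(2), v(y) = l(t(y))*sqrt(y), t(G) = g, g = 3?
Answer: -34529 + sqrt(2)/3 ≈ -34529.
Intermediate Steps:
t(G) = 3
l(d) = 1/d (l(d) = 1/(d + 0) = 1/d)
v(y) = sqrt(y)/3
c(m) = -12 + sqrt(2)/3 (c(m) = (15 - 27) + sqrt(2)/3 = -12 + sqrt(2)/3)
(-6865 + c(-75)) - 27652 = (-6865 + (-12 + sqrt(2)/3)) - 27652 = (-6877 + sqrt(2)/3) - 27652 = -34529 + sqrt(2)/3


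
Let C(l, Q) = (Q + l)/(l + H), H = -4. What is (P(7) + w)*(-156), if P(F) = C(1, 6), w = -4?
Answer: 988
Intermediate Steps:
C(l, Q) = (Q + l)/(-4 + l) (C(l, Q) = (Q + l)/(l - 4) = (Q + l)/(-4 + l))
P(F) = -7/3 (P(F) = (6 + 1)/(-4 + 1) = 7/(-3) = -⅓*7 = -7/3)
(P(7) + w)*(-156) = (-7/3 - 4)*(-156) = -19/3*(-156) = 988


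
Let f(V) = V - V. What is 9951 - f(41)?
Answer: 9951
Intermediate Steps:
f(V) = 0
9951 - f(41) = 9951 - 1*0 = 9951 + 0 = 9951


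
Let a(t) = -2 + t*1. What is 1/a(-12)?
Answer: -1/14 ≈ -0.071429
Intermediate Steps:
a(t) = -2 + t
1/a(-12) = 1/(-2 - 12) = 1/(-14) = -1/14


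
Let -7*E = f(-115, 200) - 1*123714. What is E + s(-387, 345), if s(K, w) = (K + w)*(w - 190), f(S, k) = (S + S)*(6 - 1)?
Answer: 79294/7 ≈ 11328.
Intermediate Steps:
f(S, k) = 10*S (f(S, k) = (2*S)*5 = 10*S)
s(K, w) = (-190 + w)*(K + w) (s(K, w) = (K + w)*(-190 + w) = (-190 + w)*(K + w))
E = 124864/7 (E = -(10*(-115) - 1*123714)/7 = -(-1150 - 123714)/7 = -1/7*(-124864) = 124864/7 ≈ 17838.)
E + s(-387, 345) = 124864/7 + (345**2 - 190*(-387) - 190*345 - 387*345) = 124864/7 + (119025 + 73530 - 65550 - 133515) = 124864/7 - 6510 = 79294/7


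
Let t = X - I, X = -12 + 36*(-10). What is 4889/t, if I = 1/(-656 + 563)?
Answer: -454677/34595 ≈ -13.143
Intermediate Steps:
X = -372 (X = -12 - 360 = -372)
I = -1/93 (I = 1/(-93) = -1/93 ≈ -0.010753)
t = -34595/93 (t = -372 - 1*(-1/93) = -372 + 1/93 = -34595/93 ≈ -371.99)
4889/t = 4889/(-34595/93) = 4889*(-93/34595) = -454677/34595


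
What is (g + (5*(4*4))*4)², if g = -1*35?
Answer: 81225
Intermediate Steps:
g = -35
(g + (5*(4*4))*4)² = (-35 + (5*(4*4))*4)² = (-35 + (5*16)*4)² = (-35 + 80*4)² = (-35 + 320)² = 285² = 81225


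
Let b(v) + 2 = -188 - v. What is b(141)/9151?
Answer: -331/9151 ≈ -0.036171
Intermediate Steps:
b(v) = -190 - v (b(v) = -2 + (-188 - v) = -190 - v)
b(141)/9151 = (-190 - 1*141)/9151 = (-190 - 141)*(1/9151) = -331*1/9151 = -331/9151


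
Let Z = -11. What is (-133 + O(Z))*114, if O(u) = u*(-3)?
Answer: -11400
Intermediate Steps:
O(u) = -3*u
(-133 + O(Z))*114 = (-133 - 3*(-11))*114 = (-133 + 33)*114 = -100*114 = -11400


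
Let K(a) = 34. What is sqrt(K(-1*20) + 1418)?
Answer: 22*sqrt(3) ≈ 38.105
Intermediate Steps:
sqrt(K(-1*20) + 1418) = sqrt(34 + 1418) = sqrt(1452) = 22*sqrt(3)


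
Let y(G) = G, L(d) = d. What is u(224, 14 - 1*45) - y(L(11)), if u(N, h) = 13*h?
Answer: -414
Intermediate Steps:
u(224, 14 - 1*45) - y(L(11)) = 13*(14 - 1*45) - 1*11 = 13*(14 - 45) - 11 = 13*(-31) - 11 = -403 - 11 = -414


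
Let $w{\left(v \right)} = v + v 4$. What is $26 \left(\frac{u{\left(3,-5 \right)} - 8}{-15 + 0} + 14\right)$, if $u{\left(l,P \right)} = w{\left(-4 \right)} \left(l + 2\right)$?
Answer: $\frac{2756}{5} \approx 551.2$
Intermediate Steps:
$w{\left(v \right)} = 5 v$ ($w{\left(v \right)} = v + 4 v = 5 v$)
$u{\left(l,P \right)} = -40 - 20 l$ ($u{\left(l,P \right)} = 5 \left(-4\right) \left(l + 2\right) = - 20 \left(2 + l\right) = -40 - 20 l$)
$26 \left(\frac{u{\left(3,-5 \right)} - 8}{-15 + 0} + 14\right) = 26 \left(\frac{\left(-40 - 60\right) - 8}{-15 + 0} + 14\right) = 26 \left(\frac{\left(-40 - 60\right) - 8}{-15} + 14\right) = 26 \left(\left(-100 - 8\right) \left(- \frac{1}{15}\right) + 14\right) = 26 \left(\left(-108\right) \left(- \frac{1}{15}\right) + 14\right) = 26 \left(\frac{36}{5} + 14\right) = 26 \cdot \frac{106}{5} = \frac{2756}{5}$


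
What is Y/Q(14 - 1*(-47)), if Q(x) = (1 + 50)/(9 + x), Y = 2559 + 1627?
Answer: 293020/51 ≈ 5745.5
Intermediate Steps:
Y = 4186
Q(x) = 51/(9 + x)
Y/Q(14 - 1*(-47)) = 4186/((51/(9 + (14 - 1*(-47))))) = 4186/((51/(9 + (14 + 47)))) = 4186/((51/(9 + 61))) = 4186/((51/70)) = 4186/((51*(1/70))) = 4186/(51/70) = 4186*(70/51) = 293020/51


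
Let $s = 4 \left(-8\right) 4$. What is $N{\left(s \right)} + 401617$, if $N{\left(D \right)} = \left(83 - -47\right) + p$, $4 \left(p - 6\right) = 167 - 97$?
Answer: $\frac{803541}{2} \approx 4.0177 \cdot 10^{5}$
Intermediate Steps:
$p = \frac{47}{2}$ ($p = 6 + \frac{167 - 97}{4} = 6 + \frac{1}{4} \cdot 70 = 6 + \frac{35}{2} = \frac{47}{2} \approx 23.5$)
$s = -128$ ($s = \left(-32\right) 4 = -128$)
$N{\left(D \right)} = \frac{307}{2}$ ($N{\left(D \right)} = \left(83 - -47\right) + \frac{47}{2} = \left(83 + 47\right) + \frac{47}{2} = 130 + \frac{47}{2} = \frac{307}{2}$)
$N{\left(s \right)} + 401617 = \frac{307}{2} + 401617 = \frac{803541}{2}$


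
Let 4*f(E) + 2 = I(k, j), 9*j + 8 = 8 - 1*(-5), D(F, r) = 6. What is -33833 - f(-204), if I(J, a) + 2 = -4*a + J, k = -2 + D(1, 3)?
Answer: -304492/9 ≈ -33832.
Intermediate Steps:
j = 5/9 (j = -8/9 + (8 - 1*(-5))/9 = -8/9 + (8 + 5)/9 = -8/9 + (⅑)*13 = -8/9 + 13/9 = 5/9 ≈ 0.55556)
k = 4 (k = -2 + 6 = 4)
I(J, a) = -2 + J - 4*a (I(J, a) = -2 + (-4*a + J) = -2 + (J - 4*a) = -2 + J - 4*a)
f(E) = -5/9 (f(E) = -½ + (-2 + 4 - 4*5/9)/4 = -½ + (-2 + 4 - 20/9)/4 = -½ + (¼)*(-2/9) = -½ - 1/18 = -5/9)
-33833 - f(-204) = -33833 - 1*(-5/9) = -33833 + 5/9 = -304492/9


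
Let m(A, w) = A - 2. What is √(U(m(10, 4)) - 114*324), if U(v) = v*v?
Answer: 2*I*√9218 ≈ 192.02*I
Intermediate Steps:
m(A, w) = -2 + A
U(v) = v²
√(U(m(10, 4)) - 114*324) = √((-2 + 10)² - 114*324) = √(8² - 36936) = √(64 - 36936) = √(-36872) = 2*I*√9218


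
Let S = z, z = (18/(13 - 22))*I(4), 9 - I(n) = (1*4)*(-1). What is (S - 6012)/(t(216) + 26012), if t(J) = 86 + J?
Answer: -3019/13157 ≈ -0.22946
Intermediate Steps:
I(n) = 13 (I(n) = 9 - 1*4*(-1) = 9 - 4*(-1) = 9 - 1*(-4) = 9 + 4 = 13)
z = -26 (z = (18/(13 - 22))*13 = (18/(-9))*13 = (18*(-1/9))*13 = -2*13 = -26)
S = -26
(S - 6012)/(t(216) + 26012) = (-26 - 6012)/((86 + 216) + 26012) = -6038/(302 + 26012) = -6038/26314 = -6038*1/26314 = -3019/13157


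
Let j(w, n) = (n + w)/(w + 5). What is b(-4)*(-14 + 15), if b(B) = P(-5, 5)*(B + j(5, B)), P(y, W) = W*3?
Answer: -117/2 ≈ -58.500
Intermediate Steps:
j(w, n) = (n + w)/(5 + w)
P(y, W) = 3*W
b(B) = 15/2 + 33*B/2 (b(B) = (3*5)*(B + (B + 5)/(5 + 5)) = 15*(B + (5 + B)/10) = 15*(B + (½ + B/10)) = 15*(½ + 11*B/10) = 15/2 + 33*B/2)
b(-4)*(-14 + 15) = (15/2 + (33/2)*(-4))*(-14 + 15) = (15/2 - 66)*1 = -117/2*1 = -117/2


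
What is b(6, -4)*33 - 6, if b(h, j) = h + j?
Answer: 60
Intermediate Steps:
b(6, -4)*33 - 6 = (6 - 4)*33 - 6 = 2*33 - 6 = 66 - 6 = 60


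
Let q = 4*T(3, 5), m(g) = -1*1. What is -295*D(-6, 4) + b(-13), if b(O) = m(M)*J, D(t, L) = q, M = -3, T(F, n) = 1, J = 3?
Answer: -1183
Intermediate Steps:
m(g) = -1
q = 4 (q = 4*1 = 4)
D(t, L) = 4
b(O) = -3 (b(O) = -1*3 = -3)
-295*D(-6, 4) + b(-13) = -295*4 - 3 = -1180 - 3 = -1183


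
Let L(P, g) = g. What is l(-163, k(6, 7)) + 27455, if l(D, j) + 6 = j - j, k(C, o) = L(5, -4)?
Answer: 27449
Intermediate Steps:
k(C, o) = -4
l(D, j) = -6 (l(D, j) = -6 + (j - j) = -6 + 0 = -6)
l(-163, k(6, 7)) + 27455 = -6 + 27455 = 27449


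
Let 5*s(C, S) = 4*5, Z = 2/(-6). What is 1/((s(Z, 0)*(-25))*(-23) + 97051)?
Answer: 1/99351 ≈ 1.0065e-5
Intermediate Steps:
Z = -⅓ (Z = 2*(-⅙) = -⅓ ≈ -0.33333)
s(C, S) = 4 (s(C, S) = (4*5)/5 = (⅕)*20 = 4)
1/((s(Z, 0)*(-25))*(-23) + 97051) = 1/((4*(-25))*(-23) + 97051) = 1/(-100*(-23) + 97051) = 1/(2300 + 97051) = 1/99351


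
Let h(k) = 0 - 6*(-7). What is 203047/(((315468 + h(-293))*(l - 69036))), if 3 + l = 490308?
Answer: 15619/10224198630 ≈ 1.5277e-6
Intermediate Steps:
l = 490305 (l = -3 + 490308 = 490305)
h(k) = 42 (h(k) = 0 + 42 = 42)
203047/(((315468 + h(-293))*(l - 69036))) = 203047/(((315468 + 42)*(490305 - 69036))) = 203047/((315510*421269)) = 203047/132914582190 = 203047*(1/132914582190) = 15619/10224198630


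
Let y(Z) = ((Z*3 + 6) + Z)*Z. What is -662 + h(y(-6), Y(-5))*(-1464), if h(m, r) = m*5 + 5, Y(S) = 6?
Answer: -798542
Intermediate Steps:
y(Z) = Z*(6 + 4*Z) (y(Z) = ((3*Z + 6) + Z)*Z = ((6 + 3*Z) + Z)*Z = (6 + 4*Z)*Z = Z*(6 + 4*Z))
h(m, r) = 5 + 5*m (h(m, r) = 5*m + 5 = 5 + 5*m)
-662 + h(y(-6), Y(-5))*(-1464) = -662 + (5 + 5*(2*(-6)*(3 + 2*(-6))))*(-1464) = -662 + (5 + 5*(2*(-6)*(3 - 12)))*(-1464) = -662 + (5 + 5*(2*(-6)*(-9)))*(-1464) = -662 + (5 + 5*108)*(-1464) = -662 + (5 + 540)*(-1464) = -662 + 545*(-1464) = -662 - 797880 = -798542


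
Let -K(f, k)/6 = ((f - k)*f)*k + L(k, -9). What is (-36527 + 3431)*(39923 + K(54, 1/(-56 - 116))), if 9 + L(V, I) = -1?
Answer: -2452965285498/1849 ≈ -1.3266e+9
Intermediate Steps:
L(V, I) = -10 (L(V, I) = -9 - 1 = -10)
K(f, k) = 60 - 6*f*k*(f - k) (K(f, k) = -6*(((f - k)*f)*k - 10) = -6*((f*(f - k))*k - 10) = -6*(f*k*(f - k) - 10) = -6*(-10 + f*k*(f - k)) = 60 - 6*f*k*(f - k))
(-36527 + 3431)*(39923 + K(54, 1/(-56 - 116))) = (-36527 + 3431)*(39923 + (60 - 6*54²/(-56 - 116) + 6*54*(1/(-56 - 116))²)) = -33096*(39923 + (60 - 6*2916/(-172) + 6*54*(1/(-172))²)) = -33096*(39923 + (60 - 6*(-1/172)*2916 + 6*54*(-1/172)²)) = -33096*(39923 + (60 + 4374/43 + 6*54*(1/29584))) = -33096*(39923 + (60 + 4374/43 + 81/7396)) = -33096*(39923 + 1196169/7396) = -33096*296466677/7396 = -2452965285498/1849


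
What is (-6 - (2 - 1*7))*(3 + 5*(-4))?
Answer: 17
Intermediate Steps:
(-6 - (2 - 1*7))*(3 + 5*(-4)) = (-6 - (2 - 7))*(3 - 20) = (-6 - 1*(-5))*(-17) = (-6 + 5)*(-17) = -1*(-17) = 17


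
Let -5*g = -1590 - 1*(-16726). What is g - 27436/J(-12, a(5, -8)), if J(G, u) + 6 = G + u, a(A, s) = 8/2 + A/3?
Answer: -148492/185 ≈ -802.66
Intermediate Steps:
a(A, s) = 4 + A/3 (a(A, s) = 8*(½) + A*(⅓) = 4 + A/3)
J(G, u) = -6 + G + u (J(G, u) = -6 + (G + u) = -6 + G + u)
g = -15136/5 (g = -(-1590 - 1*(-16726))/5 = -(-1590 + 16726)/5 = -⅕*15136 = -15136/5 ≈ -3027.2)
g - 27436/J(-12, a(5, -8)) = -15136/5 - 27436/(-6 - 12 + (4 + (⅓)*5)) = -15136/5 - 27436/(-6 - 12 + (4 + 5/3)) = -15136/5 - 27436/(-6 - 12 + 17/3) = -15136/5 - 27436/(-37/3) = -15136/5 - 27436*(-3/37) = -15136/5 + 82308/37 = -148492/185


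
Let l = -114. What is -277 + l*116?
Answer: -13501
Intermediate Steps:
-277 + l*116 = -277 - 114*116 = -277 - 13224 = -13501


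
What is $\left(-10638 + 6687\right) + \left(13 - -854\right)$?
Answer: $-3084$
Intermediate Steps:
$\left(-10638 + 6687\right) + \left(13 - -854\right) = -3951 + \left(13 + 854\right) = -3951 + 867 = -3084$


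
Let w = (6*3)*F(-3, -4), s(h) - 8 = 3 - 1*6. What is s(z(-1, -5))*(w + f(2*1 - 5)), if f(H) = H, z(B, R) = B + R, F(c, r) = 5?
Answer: 435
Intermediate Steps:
s(h) = 5 (s(h) = 8 + (3 - 1*6) = 8 + (3 - 6) = 8 - 3 = 5)
w = 90 (w = (6*3)*5 = 18*5 = 90)
s(z(-1, -5))*(w + f(2*1 - 5)) = 5*(90 + (2*1 - 5)) = 5*(90 + (2 - 5)) = 5*(90 - 3) = 5*87 = 435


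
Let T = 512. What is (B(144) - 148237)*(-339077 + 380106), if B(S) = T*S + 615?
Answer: -3031796926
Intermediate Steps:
B(S) = 615 + 512*S (B(S) = 512*S + 615 = 615 + 512*S)
(B(144) - 148237)*(-339077 + 380106) = ((615 + 512*144) - 148237)*(-339077 + 380106) = ((615 + 73728) - 148237)*41029 = (74343 - 148237)*41029 = -73894*41029 = -3031796926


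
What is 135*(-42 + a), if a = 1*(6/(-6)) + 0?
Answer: -5805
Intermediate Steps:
a = -1 (a = 1*(6*(-⅙)) + 0 = 1*(-1) + 0 = -1 + 0 = -1)
135*(-42 + a) = 135*(-42 - 1) = 135*(-43) = -5805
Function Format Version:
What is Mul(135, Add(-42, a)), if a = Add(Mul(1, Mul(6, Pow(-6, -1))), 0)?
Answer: -5805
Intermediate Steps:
a = -1 (a = Add(Mul(1, Mul(6, Rational(-1, 6))), 0) = Add(Mul(1, -1), 0) = Add(-1, 0) = -1)
Mul(135, Add(-42, a)) = Mul(135, Add(-42, -1)) = Mul(135, -43) = -5805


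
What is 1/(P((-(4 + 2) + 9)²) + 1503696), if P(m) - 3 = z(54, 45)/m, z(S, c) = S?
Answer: 1/1503705 ≈ 6.6502e-7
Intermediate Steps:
P(m) = 3 + 54/m
1/(P((-(4 + 2) + 9)²) + 1503696) = 1/((3 + 54/((-(4 + 2) + 9)²)) + 1503696) = 1/((3 + 54/((-1*6 + 9)²)) + 1503696) = 1/((3 + 54/((-6 + 9)²)) + 1503696) = 1/((3 + 54/(3²)) + 1503696) = 1/((3 + 54/9) + 1503696) = 1/((3 + 54*(⅑)) + 1503696) = 1/((3 + 6) + 1503696) = 1/(9 + 1503696) = 1/1503705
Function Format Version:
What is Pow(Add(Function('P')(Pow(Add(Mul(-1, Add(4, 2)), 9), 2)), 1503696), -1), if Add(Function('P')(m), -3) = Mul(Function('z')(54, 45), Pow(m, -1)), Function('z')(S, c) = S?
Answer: Rational(1, 1503705) ≈ 6.6502e-7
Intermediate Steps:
Function('P')(m) = Add(3, Mul(54, Pow(m, -1)))
Pow(Add(Function('P')(Pow(Add(Mul(-1, Add(4, 2)), 9), 2)), 1503696), -1) = Pow(Add(Add(3, Mul(54, Pow(Pow(Add(Mul(-1, Add(4, 2)), 9), 2), -1))), 1503696), -1) = Pow(Add(Add(3, Mul(54, Pow(Pow(Add(Mul(-1, 6), 9), 2), -1))), 1503696), -1) = Pow(Add(Add(3, Mul(54, Pow(Pow(Add(-6, 9), 2), -1))), 1503696), -1) = Pow(Add(Add(3, Mul(54, Pow(Pow(3, 2), -1))), 1503696), -1) = Pow(Add(Add(3, Mul(54, Pow(9, -1))), 1503696), -1) = Pow(Add(Add(3, Mul(54, Rational(1, 9))), 1503696), -1) = Pow(Add(Add(3, 6), 1503696), -1) = Pow(Add(9, 1503696), -1) = Pow(1503705, -1) = Rational(1, 1503705)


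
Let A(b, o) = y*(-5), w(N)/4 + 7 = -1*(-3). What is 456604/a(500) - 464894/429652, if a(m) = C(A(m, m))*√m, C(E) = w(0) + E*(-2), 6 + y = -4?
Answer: -232447/214826 - 114151*√5/1450 ≈ -177.12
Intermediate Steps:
y = -10 (y = -6 - 4 = -10)
w(N) = -16 (w(N) = -28 + 4*(-1*(-3)) = -28 + 4*3 = -28 + 12 = -16)
A(b, o) = 50 (A(b, o) = -10*(-5) = 50)
C(E) = -16 - 2*E (C(E) = -16 + E*(-2) = -16 - 2*E)
a(m) = -116*√m (a(m) = (-16 - 2*50)*√m = (-16 - 100)*√m = -116*√m)
456604/a(500) - 464894/429652 = 456604/((-1160*√5)) - 464894/429652 = 456604/((-1160*√5)) - 464894*1/429652 = 456604/((-1160*√5)) - 232447/214826 = 456604*(-√5/5800) - 232447/214826 = -114151*√5/1450 - 232447/214826 = -232447/214826 - 114151*√5/1450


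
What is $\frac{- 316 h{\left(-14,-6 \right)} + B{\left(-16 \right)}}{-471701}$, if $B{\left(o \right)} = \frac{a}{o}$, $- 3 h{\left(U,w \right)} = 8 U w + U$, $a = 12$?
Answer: $- \frac{831703}{5660412} \approx -0.14693$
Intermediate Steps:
$h{\left(U,w \right)} = - \frac{U}{3} - \frac{8 U w}{3}$ ($h{\left(U,w \right)} = - \frac{8 U w + U}{3} = - \frac{U + 8 U w}{3} = - \frac{U}{3} - \frac{8 U w}{3}$)
$B{\left(o \right)} = \frac{12}{o}$
$\frac{- 316 h{\left(-14,-6 \right)} + B{\left(-16 \right)}}{-471701} = \frac{- 316 \left(\left(- \frac{1}{3}\right) \left(-14\right) \left(1 + 8 \left(-6\right)\right)\right) + \frac{12}{-16}}{-471701} = \left(- 316 \left(\left(- \frac{1}{3}\right) \left(-14\right) \left(1 - 48\right)\right) + 12 \left(- \frac{1}{16}\right)\right) \left(- \frac{1}{471701}\right) = \left(- 316 \left(\left(- \frac{1}{3}\right) \left(-14\right) \left(-47\right)\right) - \frac{3}{4}\right) \left(- \frac{1}{471701}\right) = \left(\left(-316\right) \left(- \frac{658}{3}\right) - \frac{3}{4}\right) \left(- \frac{1}{471701}\right) = \left(\frac{207928}{3} - \frac{3}{4}\right) \left(- \frac{1}{471701}\right) = \frac{831703}{12} \left(- \frac{1}{471701}\right) = - \frac{831703}{5660412}$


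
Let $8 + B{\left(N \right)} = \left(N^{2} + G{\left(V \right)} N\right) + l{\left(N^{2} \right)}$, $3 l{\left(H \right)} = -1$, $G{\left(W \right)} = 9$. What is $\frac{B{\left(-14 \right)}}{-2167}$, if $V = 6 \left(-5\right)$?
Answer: $- \frac{185}{6501} \approx -0.028457$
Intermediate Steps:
$V = -30$
$l{\left(H \right)} = - \frac{1}{3}$ ($l{\left(H \right)} = \frac{1}{3} \left(-1\right) = - \frac{1}{3}$)
$B{\left(N \right)} = - \frac{25}{3} + N^{2} + 9 N$ ($B{\left(N \right)} = -8 - \left(\frac{1}{3} - N^{2} - 9 N\right) = -8 + \left(- \frac{1}{3} + N^{2} + 9 N\right) = - \frac{25}{3} + N^{2} + 9 N$)
$\frac{B{\left(-14 \right)}}{-2167} = \frac{- \frac{25}{3} + \left(-14\right)^{2} + 9 \left(-14\right)}{-2167} = \left(- \frac{25}{3} + 196 - 126\right) \left(- \frac{1}{2167}\right) = \frac{185}{3} \left(- \frac{1}{2167}\right) = - \frac{185}{6501}$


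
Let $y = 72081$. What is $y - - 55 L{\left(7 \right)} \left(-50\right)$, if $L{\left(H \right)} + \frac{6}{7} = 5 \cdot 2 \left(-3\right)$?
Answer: $\frac{1098567}{7} \approx 1.5694 \cdot 10^{5}$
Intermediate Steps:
$L{\left(H \right)} = - \frac{216}{7}$ ($L{\left(H \right)} = - \frac{6}{7} + 5 \cdot 2 \left(-3\right) = - \frac{6}{7} + 10 \left(-3\right) = - \frac{6}{7} - 30 = - \frac{216}{7}$)
$y - - 55 L{\left(7 \right)} \left(-50\right) = 72081 - \left(-55\right) \left(- \frac{216}{7}\right) \left(-50\right) = 72081 - \frac{11880}{7} \left(-50\right) = 72081 - - \frac{594000}{7} = 72081 + \frac{594000}{7} = \frac{1098567}{7}$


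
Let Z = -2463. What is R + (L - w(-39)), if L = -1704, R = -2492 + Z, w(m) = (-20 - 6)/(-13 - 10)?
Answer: -153183/23 ≈ -6660.1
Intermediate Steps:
w(m) = 26/23 (w(m) = -26/(-23) = -26*(-1/23) = 26/23)
R = -4955 (R = -2492 - 2463 = -4955)
R + (L - w(-39)) = -4955 + (-1704 - 1*26/23) = -4955 + (-1704 - 26/23) = -4955 - 39218/23 = -153183/23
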